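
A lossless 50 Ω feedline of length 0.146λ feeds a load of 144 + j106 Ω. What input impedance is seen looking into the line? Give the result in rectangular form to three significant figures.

βl = 2π × 0.146 = 52.6°
tan(βl) = tan(52.6°) = 1.31
Z_in = Z_0·(Z_L + jZ_0·tanβl)/(Z_0 + jZ_L·tanβl)
     = 50·(144 + j171)/(-88.4 + j188)

Z_in ≈ 22.6 − j48.9 Ω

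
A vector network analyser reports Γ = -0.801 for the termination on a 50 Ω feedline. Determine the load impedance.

Z_L = Z_0·(1 + Γ)/(1 − Γ) = 50·(0.199)/(1.8)

Z_L ≈ 5.52 Ω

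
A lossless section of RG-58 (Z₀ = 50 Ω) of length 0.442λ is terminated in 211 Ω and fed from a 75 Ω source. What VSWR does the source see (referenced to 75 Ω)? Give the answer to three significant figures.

VSWR ≈ 3.29

βl = 2π × 0.442 = 159°
tan(βl) = -0.381
Z_in = Z_0·(Z_L + jZ_0·tanβl)/(Z_0 + jZ_L·tanβl) = 67.3 + j89.3 Ω
Γ_s = (Z_in − Z_s)/(Z_in + Z_s) = (-7.7 + j89.3)/(142 + j89.3), |Γ_s| = 0.533
VSWR = (1 + |Γ_s|)/(1 − |Γ_s|)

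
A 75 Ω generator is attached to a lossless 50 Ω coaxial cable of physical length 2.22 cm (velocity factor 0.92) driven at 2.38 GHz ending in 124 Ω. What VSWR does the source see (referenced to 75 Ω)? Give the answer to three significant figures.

λ = v/f = 0.92·c / 2.38 GHz = 0.116 m
βl = 2π·l/λ = 2π × 0.191 = 68.9°
tan(βl) = 2.59
Z_in = Z_0·(Z_L + jZ_0·tanβl)/(Z_0 + jZ_L·tanβl) = 22.6 − j15.8 Ω
Γ_s = (Z_in − Z_s)/(Z_in + Z_s) = (-52.4 − j15.8)/(97.6 − j15.8), |Γ_s| = 0.553
VSWR = (1 + |Γ_s|)/(1 − |Γ_s|)

VSWR ≈ 3.48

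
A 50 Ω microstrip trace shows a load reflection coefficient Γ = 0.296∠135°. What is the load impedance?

Z_L ≈ 30.3 + j13.9 Ω

Z_L = Z_0·(1 + Γ)/(1 − Γ) = 50·(0.791 + j0.209)/(1.21 − j0.209)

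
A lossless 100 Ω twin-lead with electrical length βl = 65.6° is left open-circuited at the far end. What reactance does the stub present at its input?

X_in ≈ -45.4 Ω (capacitive)

tan(βl) = 2.2
For an open-circuited stub, Z_in = −jZ_0·cot(βl) = −jZ_0/tan(βl)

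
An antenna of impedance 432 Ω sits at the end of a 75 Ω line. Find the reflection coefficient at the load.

Γ = 0.704

Γ = (Z_L − Z_0)/(Z_L + Z_0) = (432 − 75)/(432 + 75) = 357/507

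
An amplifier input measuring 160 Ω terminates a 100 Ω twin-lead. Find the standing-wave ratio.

VSWR ≈ 1.6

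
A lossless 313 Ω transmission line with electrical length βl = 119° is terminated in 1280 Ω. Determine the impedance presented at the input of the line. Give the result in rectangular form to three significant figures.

Z_in ≈ 98.3 + j160 Ω

tan(βl) = tan(119°) = -1.8
Z_in = Z_0·(Z_L + jZ_0·tanβl)/(Z_0 + jZ_L·tanβl)
     = 313·(1280 − j565)/(313 − j2310)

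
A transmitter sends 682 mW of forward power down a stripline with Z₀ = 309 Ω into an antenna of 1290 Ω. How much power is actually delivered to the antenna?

Γ = (1290 − 309)/(1290 + 309) = 0.614
|Γ|² = 0.376
P_refl = |Γ|²·P_inc = 257 mW, P_del = (1 − |Γ|²)·P_inc = 425 mW

P_delivered ≈ 425 mW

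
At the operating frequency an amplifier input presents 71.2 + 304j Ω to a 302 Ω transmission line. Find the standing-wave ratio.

VSWR ≈ 8.66

Γ = (Z_L − Z_0)/(Z_L + Z_0) = (-230.8 + j304)/(373.2 + j304)
|Γ| = 382/481 = 0.793
VSWR = (1 + |Γ|)/(1 − |Γ|) = 1.79/0.207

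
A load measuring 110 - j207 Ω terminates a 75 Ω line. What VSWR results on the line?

VSWR ≈ 7.2

Γ = (Z_L − Z_0)/(Z_L + Z_0) = (35 − j207)/(185 − j207)
|Γ| = 210/278 = 0.756
VSWR = (1 + |Γ|)/(1 − |Γ|) = 1.76/0.244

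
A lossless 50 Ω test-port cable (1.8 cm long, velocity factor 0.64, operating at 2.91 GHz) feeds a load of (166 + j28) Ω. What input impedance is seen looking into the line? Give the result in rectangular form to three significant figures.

λ = v/f = 0.64·c / 2.91 GHz = 0.066 m
βl = 2π·l/λ = 2π × 0.273 = 98.2°
tan(βl) = tan(98.2°) = -6.93
Z_in = Z_0·(Z_L + jZ_0·tanβl)/(Z_0 + jZ_L·tanβl)
     = 50·(166 − j318)/(244 − j1150)

Z_in ≈ 14.7 + j4.1 Ω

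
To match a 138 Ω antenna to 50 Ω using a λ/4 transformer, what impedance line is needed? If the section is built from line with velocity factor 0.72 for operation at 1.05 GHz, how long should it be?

Z_qwt ≈ 83.1 Ω; length ≈ 5.14 cm

Z_qwt = √(Z_0·R_L) = √(50 × 138) = √6900
λ = 0.72·c/f = 0.206 m, so l = λ/4 = 0.0514 m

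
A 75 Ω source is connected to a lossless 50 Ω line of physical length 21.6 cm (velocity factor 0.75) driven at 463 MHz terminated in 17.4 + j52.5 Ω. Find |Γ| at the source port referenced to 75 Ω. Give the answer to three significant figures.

|Γ| ≈ 0.783

λ = v/f = 0.75·c / 463 MHz = 0.486 m
βl = 2π·l/λ = 2π × 0.444 = 160°
tan(βl) = -0.364
Z_in = Z_0·(Z_L + jZ_0·tanβl)/(Z_0 + jZ_L·tanβl) = 10.2 + j25.8 Ω
Γ_s = (Z_in − Z_s)/(Z_in + Z_s) = (-64.8 + j25.8)/(85.2 + j25.8), |Γ_s| = 0.783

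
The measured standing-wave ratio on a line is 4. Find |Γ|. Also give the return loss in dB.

|Γ| ≈ 0.6; return loss ≈ 4.44 dB

|Γ| = (S − 1)/(S + 1) = (4 − 1)/(4 + 1) = 3/5
RL = −20·log₁₀|Γ| = −20·log₁₀(0.6)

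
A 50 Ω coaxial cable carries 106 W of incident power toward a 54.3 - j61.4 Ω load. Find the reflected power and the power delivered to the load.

|Γ| = |(4.3 − j61.4)/(104.3 − j61.4)| = 0.509
|Γ|² = 0.259
P_refl = |Γ|²·P_inc = 27.4 W, P_del = (1 − |Γ|²)·P_inc = 78.6 W

P_reflected ≈ 27.4 W; P_delivered ≈ 78.6 W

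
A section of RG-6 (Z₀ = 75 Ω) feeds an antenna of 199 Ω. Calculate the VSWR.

VSWR ≈ 2.65

Γ = (199 − 75)/(199 + 75) = 0.453
VSWR = (1 + 0.453)/(1 − 0.453)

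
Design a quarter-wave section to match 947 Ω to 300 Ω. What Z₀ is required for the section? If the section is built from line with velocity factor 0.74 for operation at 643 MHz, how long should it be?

Z_qwt ≈ 533 Ω; length ≈ 8.63 cm

Z_qwt = √(Z_0·R_L) = √(300 × 947) = √284100
λ = 0.74·c/f = 0.345 m, so l = λ/4 = 0.0863 m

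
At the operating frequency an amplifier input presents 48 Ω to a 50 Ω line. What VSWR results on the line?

For a purely resistive load, VSWR = R_L/Z_0 or Z_0/R_L (whichever > 1) = 50/48

VSWR ≈ 1.04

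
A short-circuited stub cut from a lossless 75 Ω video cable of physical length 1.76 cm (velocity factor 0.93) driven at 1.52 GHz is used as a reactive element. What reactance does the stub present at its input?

X_in ≈ 51.6 Ω (inductive)

λ = v/f = 0.93·c / 1.52 GHz = 0.184 m
βl = 2π·l/λ = 2π × 0.0959 = 34.5°
tan(βl) = 0.688
For a short-circuited stub, Z_in = jZ_0·tan(βl)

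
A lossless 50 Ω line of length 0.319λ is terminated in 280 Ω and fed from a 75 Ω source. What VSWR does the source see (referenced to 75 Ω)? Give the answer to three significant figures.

βl = 2π × 0.319 = 115°
tan(βl) = -2.16
Z_in = Z_0·(Z_L + jZ_0·tanβl)/(Z_0 + jZ_L·tanβl) = 10.8 + j22.3 Ω
Γ_s = (Z_in − Z_s)/(Z_in + Z_s) = (-64.2 + j22.3)/(85.8 + j22.3), |Γ_s| = 0.767
VSWR = (1 + |Γ_s|)/(1 − |Γ_s|)

VSWR ≈ 7.59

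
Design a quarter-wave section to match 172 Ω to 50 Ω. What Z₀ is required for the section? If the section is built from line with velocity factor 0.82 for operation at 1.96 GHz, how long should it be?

Z_qwt = √(Z_0·R_L) = √(50 × 172) = √8600
λ = 0.82·c/f = 0.126 m, so l = λ/4 = 0.0314 m

Z_qwt ≈ 92.7 Ω; length ≈ 3.14 cm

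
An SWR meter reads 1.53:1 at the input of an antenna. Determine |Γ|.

|Γ| ≈ 0.209

|Γ| = (S − 1)/(S + 1) = (1.53 − 1)/(1.53 + 1) = 0.53/2.53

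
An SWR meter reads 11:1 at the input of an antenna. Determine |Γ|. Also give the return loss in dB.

|Γ| = (S − 1)/(S + 1) = (11 − 1)/(11 + 1) = 10/12
RL = −20·log₁₀|Γ| = −20·log₁₀(0.833)

|Γ| ≈ 0.833; return loss ≈ 1.58 dB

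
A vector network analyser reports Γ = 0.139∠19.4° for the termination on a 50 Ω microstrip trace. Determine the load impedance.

Z_L ≈ 64.8 + j6.1 Ω

Z_L = Z_0·(1 + Γ)/(1 − Γ) = 50·(1.13 + j0.0462)/(0.869 − j0.0462)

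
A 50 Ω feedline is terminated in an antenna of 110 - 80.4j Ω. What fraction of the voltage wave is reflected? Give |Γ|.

|Γ| ≈ 0.56

Γ = (Z_L − Z_0)/(Z_L + Z_0) = (60 − j80.4)/(160 − j80.4)
|Γ| = 100/179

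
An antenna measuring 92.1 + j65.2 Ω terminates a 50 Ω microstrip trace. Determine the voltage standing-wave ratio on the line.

VSWR ≈ 2.97

Γ = (Z_L − Z_0)/(Z_L + Z_0) = (42.1 + j65.2)/(142.1 + j65.2)
|Γ| = 77.6/156 = 0.496
VSWR = (1 + |Γ|)/(1 − |Γ|) = 1.5/0.504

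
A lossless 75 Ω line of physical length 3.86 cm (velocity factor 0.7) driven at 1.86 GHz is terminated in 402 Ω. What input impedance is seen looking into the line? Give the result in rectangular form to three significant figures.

λ = v/f = 0.7·c / 1.86 GHz = 0.113 m
βl = 2π·l/λ = 2π × 0.342 = 123°
tan(βl) = tan(123°) = -1.54
Z_in = Z_0·(Z_L + jZ_0·tanβl)/(Z_0 + jZ_L·tanβl)
     = 75·(402 − j115)/(75 − j617)

Z_in ≈ 19.6 + j46.5 Ω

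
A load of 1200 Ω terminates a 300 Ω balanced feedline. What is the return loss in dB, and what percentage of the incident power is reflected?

RL ≈ 4.44 dB; 36% of incident power reflected

Γ = (1200 − 300)/(1200 + 300) = 0.6
RL = −20·log₁₀(0.6) = 4.44 dB
P_refl/P_inc = |Γ|² = 0.36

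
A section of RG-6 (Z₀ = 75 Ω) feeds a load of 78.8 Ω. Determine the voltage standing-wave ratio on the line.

VSWR ≈ 1.05

Γ = (78.8 − 75)/(78.8 + 75) = 0.0247
VSWR = (1 + 0.0247)/(1 − 0.0247)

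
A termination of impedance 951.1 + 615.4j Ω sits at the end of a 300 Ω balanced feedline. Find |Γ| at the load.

Γ = (Z_L − Z_0)/(Z_L + Z_0) = (651.1 + j615.4)/(1251 + j615.4)
|Γ| = 896/1390

|Γ| ≈ 0.643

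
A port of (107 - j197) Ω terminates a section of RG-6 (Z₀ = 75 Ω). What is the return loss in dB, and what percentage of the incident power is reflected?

Γ = (32 − j197)/(182 − j197), |Γ| = 0.744
RL = −20·log₁₀(0.744) = 2.57 dB
P_refl/P_inc = |Γ|² = 0.554

RL ≈ 2.57 dB; 55.4% of incident power reflected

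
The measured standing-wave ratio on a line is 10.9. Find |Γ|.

|Γ| ≈ 0.832

|Γ| = (S − 1)/(S + 1) = (10.9 − 1)/(10.9 + 1) = 9.9/11.9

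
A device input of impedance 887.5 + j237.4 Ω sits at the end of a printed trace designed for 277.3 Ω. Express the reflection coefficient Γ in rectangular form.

Γ = (Z_L − Z_0)/(Z_L + Z_0) = (610.2 + j237.4)/(1165 + j237.4)

Γ ≈ 0.543 + j0.0932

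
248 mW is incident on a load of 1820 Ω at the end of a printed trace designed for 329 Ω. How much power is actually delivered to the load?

Γ = (1820 − 329)/(1820 + 329) = 0.694
|Γ|² = 0.481
P_refl = |Γ|²·P_inc = 119 mW, P_del = (1 − |Γ|²)·P_inc = 129 mW

P_delivered ≈ 129 mW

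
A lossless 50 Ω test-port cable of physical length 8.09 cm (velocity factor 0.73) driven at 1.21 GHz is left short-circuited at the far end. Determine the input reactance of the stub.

X_in ≈ -17.3 Ω (capacitive)

λ = v/f = 0.73·c / 1.21 GHz = 0.181 m
βl = 2π·l/λ = 2π × 0.447 = 161°
tan(βl) = -0.346
For a short-circuited stub, Z_in = jZ_0·tan(βl)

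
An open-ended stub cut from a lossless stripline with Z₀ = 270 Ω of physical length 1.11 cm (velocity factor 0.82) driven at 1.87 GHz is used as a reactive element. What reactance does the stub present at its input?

λ = v/f = 0.82·c / 1.87 GHz = 0.132 m
βl = 2π·l/λ = 2π × 0.0844 = 30.4°
tan(βl) = 0.586
For an open-ended stub, Z_in = −jZ_0·cot(βl) = −jZ_0/tan(βl)

X_in ≈ -461 Ω (capacitive)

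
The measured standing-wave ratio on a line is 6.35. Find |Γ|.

|Γ| ≈ 0.728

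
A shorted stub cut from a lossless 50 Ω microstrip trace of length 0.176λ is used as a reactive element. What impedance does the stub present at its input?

Z_in ≈ +j99.7 Ω

βl = 2π × 0.176 = 63.4°
tan(βl) = 1.99
For a shorted stub, Z_in = jZ_0·tan(βl)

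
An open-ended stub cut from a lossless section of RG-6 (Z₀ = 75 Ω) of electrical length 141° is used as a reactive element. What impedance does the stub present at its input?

tan(βl) = -0.81
For an open-ended stub, Z_in = −jZ_0·cot(βl) = −jZ_0/tan(βl)

Z_in ≈ +j92.6 Ω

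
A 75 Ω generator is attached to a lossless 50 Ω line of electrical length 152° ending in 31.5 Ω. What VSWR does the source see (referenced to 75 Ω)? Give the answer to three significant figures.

tan(βl) = -0.532
Z_in = Z_0·(Z_L + jZ_0·tanβl)/(Z_0 + jZ_L·tanβl) = 36.3 − j14.4 Ω
Γ_s = (Z_in − Z_s)/(Z_in + Z_s) = (-38.7 − j14.4)/(111 − j14.4), |Γ_s| = 0.368
VSWR = (1 + |Γ_s|)/(1 − |Γ_s|)

VSWR ≈ 2.16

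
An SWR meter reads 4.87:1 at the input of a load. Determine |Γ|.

|Γ| = (S − 1)/(S + 1) = (4.87 − 1)/(4.87 + 1) = 3.87/5.87

|Γ| ≈ 0.659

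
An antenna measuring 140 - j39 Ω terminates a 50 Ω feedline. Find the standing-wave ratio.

Γ = (Z_L − Z_0)/(Z_L + Z_0) = (90 − j39)/(190 − j39)
|Γ| = 98.1/194 = 0.506
VSWR = (1 + |Γ|)/(1 − |Γ|) = 1.51/0.494

VSWR ≈ 3.05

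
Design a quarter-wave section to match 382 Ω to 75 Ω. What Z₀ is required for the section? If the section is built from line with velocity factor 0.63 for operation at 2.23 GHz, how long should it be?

Z_qwt = √(Z_0·R_L) = √(75 × 382) = √28650
λ = 0.63·c/f = 0.0848 m, so l = λ/4 = 0.0212 m

Z_qwt ≈ 169 Ω; length ≈ 2.12 cm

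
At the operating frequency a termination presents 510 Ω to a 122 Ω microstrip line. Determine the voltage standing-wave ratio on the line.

For a purely resistive load, VSWR = R_L/Z_0 or Z_0/R_L (whichever > 1) = 510/122

VSWR ≈ 4.18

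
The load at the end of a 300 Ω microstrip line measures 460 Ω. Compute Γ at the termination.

Γ = 0.211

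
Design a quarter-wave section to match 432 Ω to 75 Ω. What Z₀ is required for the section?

Z_qwt ≈ 180 Ω

Z_qwt = √(Z_0·R_L) = √(75 × 432) = √32400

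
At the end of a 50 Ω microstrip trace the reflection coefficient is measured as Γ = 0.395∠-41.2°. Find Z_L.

Z_L ≈ 75.1 − j46.3 Ω

Z_L = Z_0·(1 + Γ)/(1 − Γ) = 50·(1.3 − j0.26)/(0.703 + j0.26)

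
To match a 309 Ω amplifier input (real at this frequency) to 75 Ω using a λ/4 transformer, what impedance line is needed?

Z_qwt = √(Z_0·R_L) = √(75 × 309) = √23180

Z_qwt ≈ 152 Ω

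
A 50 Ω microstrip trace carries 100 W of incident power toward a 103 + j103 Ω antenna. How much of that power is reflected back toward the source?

|Γ| = |(53 + j103)/(153 + j103)| = 0.628
|Γ|² = 0.394
P_refl = |Γ|²·P_inc = 39.4 W, P_del = (1 − |Γ|²)·P_inc = 60.6 W

P_reflected ≈ 39.4 W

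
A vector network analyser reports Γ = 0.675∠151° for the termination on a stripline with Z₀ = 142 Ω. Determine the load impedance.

Z_L = Z_0·(1 + Γ)/(1 − Γ) = 142·(0.41 + j0.327)/(1.59 − j0.327)

Z_L ≈ 29.3 + j35.3 Ω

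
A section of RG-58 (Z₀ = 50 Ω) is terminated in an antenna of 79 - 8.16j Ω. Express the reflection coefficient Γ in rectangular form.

Γ ≈ 0.228 − j0.0488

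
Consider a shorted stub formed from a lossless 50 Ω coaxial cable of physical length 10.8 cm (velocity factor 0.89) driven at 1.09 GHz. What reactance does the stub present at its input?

X_in ≈ -19.5 Ω (capacitive)

λ = v/f = 0.89·c / 1.09 GHz = 0.245 m
βl = 2π·l/λ = 2π × 0.441 = 159°
tan(βl) = -0.389
For a shorted stub, Z_in = jZ_0·tan(βl)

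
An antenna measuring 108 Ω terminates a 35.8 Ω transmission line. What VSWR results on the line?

VSWR ≈ 3.02

Γ = (108 − 35.8)/(108 + 35.8) = 0.502
VSWR = (1 + 0.502)/(1 − 0.502)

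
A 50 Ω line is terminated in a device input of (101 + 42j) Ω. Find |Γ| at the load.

Γ = (Z_L − Z_0)/(Z_L + Z_0) = (51 + j42)/(151 + j42)
|Γ| = 66.1/157

|Γ| ≈ 0.422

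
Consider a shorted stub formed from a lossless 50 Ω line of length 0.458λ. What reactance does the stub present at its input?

βl = 2π × 0.458 = 165°
tan(βl) = -0.27
For a shorted stub, Z_in = jZ_0·tan(βl)

X_in ≈ -13.5 Ω (capacitive)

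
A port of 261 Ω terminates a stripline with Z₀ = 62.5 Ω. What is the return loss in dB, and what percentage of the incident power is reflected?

RL ≈ 4.24 dB; 37.7% of incident power reflected

Γ = (261 − 62.5)/(261 + 62.5) = 0.614
RL = −20·log₁₀(0.614) = 4.24 dB
P_refl/P_inc = |Γ|² = 0.377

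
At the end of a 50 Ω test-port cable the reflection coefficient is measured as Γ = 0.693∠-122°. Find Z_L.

Z_L = Z_0·(1 + Γ)/(1 − Γ) = 50·(0.633 − j0.588)/(1.37 + j0.588)

Z_L ≈ 11.7 − j26.5 Ω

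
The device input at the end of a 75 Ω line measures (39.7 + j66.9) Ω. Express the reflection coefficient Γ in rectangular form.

Γ = (Z_L − Z_0)/(Z_L + Z_0) = (-35.3 + j66.9)/(114.7 + j66.9)

Γ ≈ 0.0242 + j0.569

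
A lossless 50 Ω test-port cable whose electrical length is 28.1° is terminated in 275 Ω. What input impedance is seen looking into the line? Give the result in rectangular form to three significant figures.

tan(βl) = tan(28.1°) = 0.534
Z_in = Z_0·(Z_L + jZ_0·tanβl)/(Z_0 + jZ_L·tanβl)
     = 50·(275 + j26.7)/(50 + j147)

Z_in ≈ 36.7 − j81.1 Ω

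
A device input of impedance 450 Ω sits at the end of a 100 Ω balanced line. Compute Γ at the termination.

Γ = 0.636

Γ = (Z_L − Z_0)/(Z_L + Z_0) = (450 − 100)/(450 + 100) = 350/550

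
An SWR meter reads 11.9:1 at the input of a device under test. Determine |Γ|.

|Γ| ≈ 0.845

|Γ| = (S − 1)/(S + 1) = (11.9 − 1)/(11.9 + 1) = 10.9/12.9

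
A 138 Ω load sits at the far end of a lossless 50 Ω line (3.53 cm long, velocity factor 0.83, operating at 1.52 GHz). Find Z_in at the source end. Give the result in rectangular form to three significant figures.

λ = v/f = 0.83·c / 1.52 GHz = 0.164 m
βl = 2π·l/λ = 2π × 0.215 = 77.6°
tan(βl) = tan(77.6°) = 4.54
Z_in = Z_0·(Z_L + jZ_0·tanβl)/(Z_0 + jZ_L·tanβl)
     = 50·(138 + j227)/(50 + j626)

Z_in ≈ 18.9 − j9.51 Ω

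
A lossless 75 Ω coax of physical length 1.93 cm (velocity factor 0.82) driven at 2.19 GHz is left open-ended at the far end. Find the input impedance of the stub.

Z_in ≈ −j40.1 Ω

λ = v/f = 0.82·c / 2.19 GHz = 0.112 m
βl = 2π·l/λ = 2π × 0.172 = 61.9°
tan(βl) = 1.87
For an open-ended stub, Z_in = −jZ_0·cot(βl) = −jZ_0/tan(βl)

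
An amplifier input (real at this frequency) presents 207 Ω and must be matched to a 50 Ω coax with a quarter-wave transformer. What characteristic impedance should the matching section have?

Z_qwt ≈ 102 Ω

Z_qwt = √(Z_0·R_L) = √(50 × 207) = √10350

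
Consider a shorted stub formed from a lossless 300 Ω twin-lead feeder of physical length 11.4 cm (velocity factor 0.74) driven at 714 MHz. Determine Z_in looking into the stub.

λ = v/f = 0.74·c / 714 MHz = 0.311 m
βl = 2π·l/λ = 2π × 0.367 = 132°
tan(βl) = -1.11
For a shorted stub, Z_in = jZ_0·tan(βl)

Z_in ≈ −j333 Ω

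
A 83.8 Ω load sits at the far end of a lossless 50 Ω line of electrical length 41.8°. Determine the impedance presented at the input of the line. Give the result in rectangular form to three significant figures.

tan(βl) = tan(41.8°) = 0.894
Z_in = Z_0·(Z_L + jZ_0·tanβl)/(Z_0 + jZ_L·tanβl)
     = 50·(83.8 + j44.7)/(50 + j74.9)

Z_in ≈ 46.5 − j24.9 Ω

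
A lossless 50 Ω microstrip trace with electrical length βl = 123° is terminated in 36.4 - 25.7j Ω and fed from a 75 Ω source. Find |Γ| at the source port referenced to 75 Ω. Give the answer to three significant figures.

tan(βl) = -1.54
Z_in = Z_0·(Z_L + jZ_0·tanβl)/(Z_0 + jZ_L·tanβl) = 94.4 + j14.9 Ω
Γ_s = (Z_in − Z_s)/(Z_in + Z_s) = (19.4 + j14.9)/(169 + j14.9), |Γ_s| = 0.144

|Γ| ≈ 0.144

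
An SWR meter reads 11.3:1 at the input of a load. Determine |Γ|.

|Γ| ≈ 0.837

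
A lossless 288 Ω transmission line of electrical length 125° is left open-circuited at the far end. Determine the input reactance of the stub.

X_in ≈ 202 Ω (inductive)

tan(βl) = -1.43
For an open-circuited stub, Z_in = −jZ_0·cot(βl) = −jZ_0/tan(βl)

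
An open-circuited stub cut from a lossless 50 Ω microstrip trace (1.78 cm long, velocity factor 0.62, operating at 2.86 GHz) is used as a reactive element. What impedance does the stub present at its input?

Z_in ≈ +j7.5 Ω

λ = v/f = 0.62·c / 2.86 GHz = 0.065 m
βl = 2π·l/λ = 2π × 0.274 = 98.5°
tan(βl) = -6.67
For an open-circuited stub, Z_in = −jZ_0·cot(βl) = −jZ_0/tan(βl)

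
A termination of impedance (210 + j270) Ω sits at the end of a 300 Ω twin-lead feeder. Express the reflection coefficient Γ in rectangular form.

Γ = (Z_L − Z_0)/(Z_L + Z_0) = (-90 + j270)/(510 + j270)

Γ ≈ 0.0811 + j0.486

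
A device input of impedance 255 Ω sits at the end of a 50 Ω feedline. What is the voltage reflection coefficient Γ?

Γ = (Z_L − Z_0)/(Z_L + Z_0) = (255 − 50)/(255 + 50) = 205/305

Γ = 0.672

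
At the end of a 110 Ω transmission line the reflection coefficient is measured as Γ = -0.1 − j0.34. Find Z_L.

Z_L = Z_0·(1 + Γ)/(1 − Γ) = 110·(0.9 − j0.34)/(1.1 + j0.34)

Z_L ≈ 72.6 − j56.4 Ω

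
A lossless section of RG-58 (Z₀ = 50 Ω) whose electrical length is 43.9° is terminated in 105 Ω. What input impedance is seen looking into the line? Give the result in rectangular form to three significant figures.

Z_in ≈ 39.8 − j32.3 Ω

tan(βl) = tan(43.9°) = 0.962
Z_in = Z_0·(Z_L + jZ_0·tanβl)/(Z_0 + jZ_L·tanβl)
     = 50·(105 + j48.1)/(50 + j101)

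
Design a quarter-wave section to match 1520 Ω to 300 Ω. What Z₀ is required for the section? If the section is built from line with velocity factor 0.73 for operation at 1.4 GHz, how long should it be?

Z_qwt ≈ 675 Ω; length ≈ 3.91 cm

Z_qwt = √(Z_0·R_L) = √(300 × 1520) = √456000
λ = 0.73·c/f = 0.156 m, so l = λ/4 = 0.0391 m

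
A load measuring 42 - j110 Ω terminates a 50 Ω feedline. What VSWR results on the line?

VSWR ≈ 7.66

Γ = (Z_L − Z_0)/(Z_L + Z_0) = (-8 − j110)/(92 − j110)
|Γ| = 110/143 = 0.769
VSWR = (1 + |Γ|)/(1 − |Γ|) = 1.77/0.231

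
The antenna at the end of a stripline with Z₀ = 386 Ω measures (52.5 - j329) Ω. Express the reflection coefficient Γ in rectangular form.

Γ = (Z_L − Z_0)/(Z_L + Z_0) = (-333.5 − j329)/(438.5 − j329)

Γ ≈ -0.126 − j0.845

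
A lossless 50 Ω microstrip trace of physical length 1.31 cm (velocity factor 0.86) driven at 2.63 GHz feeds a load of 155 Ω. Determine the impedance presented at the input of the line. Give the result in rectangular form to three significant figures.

λ = v/f = 0.86·c / 2.63 GHz = 0.0981 m
βl = 2π·l/λ = 2π × 0.134 = 48.1°
tan(βl) = tan(48.1°) = 1.11
Z_in = Z_0·(Z_L + jZ_0·tanβl)/(Z_0 + jZ_L·tanβl)
     = 50·(155 + j55.7)/(50 + j173)

Z_in ≈ 26.9 − j37.1 Ω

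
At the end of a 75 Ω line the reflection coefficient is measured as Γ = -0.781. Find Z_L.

Z_L = Z_0·(1 + Γ)/(1 − Γ) = 75·(0.219)/(1.78)

Z_L ≈ 9.22 Ω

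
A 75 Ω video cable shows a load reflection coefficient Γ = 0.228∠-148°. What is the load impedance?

Z_L = Z_0·(1 + Γ)/(1 − Γ) = 75·(0.807 − j0.121)/(1.19 + j0.121)

Z_L ≈ 49.4 − j12.6 Ω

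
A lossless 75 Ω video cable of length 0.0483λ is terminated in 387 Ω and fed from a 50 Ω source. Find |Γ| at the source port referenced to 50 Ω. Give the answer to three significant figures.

βl = 2π × 0.0483 = 17.4°
tan(βl) = 0.313
Z_in = Z_0·(Z_L + jZ_0·tanβl)/(Z_0 + jZ_L·tanβl) = 118 − j167 Ω
Γ_s = (Z_in − Z_s)/(Z_in + Z_s) = (67.7 − j167)/(168 − j167), |Γ_s| = 0.761

|Γ| ≈ 0.761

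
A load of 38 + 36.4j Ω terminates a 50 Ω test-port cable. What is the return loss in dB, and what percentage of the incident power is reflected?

RL ≈ 7.91 dB; 16.2% of incident power reflected

Γ = (-12 + j36.4)/(88 + j36.4), |Γ| = 0.402
RL = −20·log₁₀(0.402) = 7.91 dB
P_refl/P_inc = |Γ|² = 0.162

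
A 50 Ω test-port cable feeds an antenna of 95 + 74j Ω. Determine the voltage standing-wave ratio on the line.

Γ = (Z_L − Z_0)/(Z_L + Z_0) = (45 + j74)/(145 + j74)
|Γ| = 86.6/163 = 0.532
VSWR = (1 + |Γ|)/(1 − |Γ|) = 1.53/0.468

VSWR ≈ 3.27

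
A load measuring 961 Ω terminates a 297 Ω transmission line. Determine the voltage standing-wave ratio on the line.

Γ = (961 − 297)/(961 + 297) = 0.528
VSWR = (1 + 0.528)/(1 − 0.528)

VSWR ≈ 3.24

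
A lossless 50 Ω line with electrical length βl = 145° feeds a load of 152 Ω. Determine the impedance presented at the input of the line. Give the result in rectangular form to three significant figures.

tan(βl) = tan(145°) = -0.7
Z_in = Z_0·(Z_L + jZ_0·tanβl)/(Z_0 + jZ_L·tanβl)
     = 50·(152 − j35)/(50 − j106)

Z_in ≈ 41 + j52.2 Ω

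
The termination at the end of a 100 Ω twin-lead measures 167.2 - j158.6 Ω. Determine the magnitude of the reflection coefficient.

Γ = (Z_L − Z_0)/(Z_L + Z_0) = (67.2 − j158.6)/(267.2 − j158.6)
|Γ| = 172/311

|Γ| ≈ 0.554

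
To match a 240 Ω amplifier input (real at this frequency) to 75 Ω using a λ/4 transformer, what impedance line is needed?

Z_qwt = √(Z_0·R_L) = √(75 × 240) = √18000

Z_qwt ≈ 134 Ω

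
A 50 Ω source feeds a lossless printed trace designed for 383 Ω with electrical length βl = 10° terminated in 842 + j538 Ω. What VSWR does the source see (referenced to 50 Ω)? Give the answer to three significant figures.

VSWR ≈ 24.8

tan(βl) = 0.176
Z_in = Z_0·(Z_L + jZ_0·tanβl)/(Z_0 + jZ_L·tanβl) = 1210 + j180 Ω
Γ_s = (Z_in − Z_s)/(Z_in + Z_s) = (1160 + j180)/(1260 + j180), |Γ_s| = 0.922
VSWR = (1 + |Γ_s|)/(1 − |Γ_s|)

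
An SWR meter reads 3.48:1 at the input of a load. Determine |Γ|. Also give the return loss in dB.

|Γ| ≈ 0.554; return loss ≈ 5.14 dB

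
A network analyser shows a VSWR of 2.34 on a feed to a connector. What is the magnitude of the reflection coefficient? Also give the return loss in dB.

|Γ| = (S − 1)/(S + 1) = (2.34 − 1)/(2.34 + 1) = 1.34/3.34
RL = −20·log₁₀|Γ| = −20·log₁₀(0.401)

|Γ| ≈ 0.401; return loss ≈ 7.93 dB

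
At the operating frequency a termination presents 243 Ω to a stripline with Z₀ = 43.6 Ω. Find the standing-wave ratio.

VSWR ≈ 5.57

Γ = (243 − 43.6)/(243 + 43.6) = 0.696
VSWR = (1 + 0.696)/(1 − 0.696)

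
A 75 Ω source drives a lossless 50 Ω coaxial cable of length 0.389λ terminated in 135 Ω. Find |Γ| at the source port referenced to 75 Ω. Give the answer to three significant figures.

|Γ| ≈ 0.474

βl = 2π × 0.389 = 140°
tan(βl) = -0.838
Z_in = Z_0·(Z_L + jZ_0·tanβl)/(Z_0 + jZ_L·tanβl) = 37.6 + j43.1 Ω
Γ_s = (Z_in − Z_s)/(Z_in + Z_s) = (-37.4 + j43.1)/(113 + j43.1), |Γ_s| = 0.474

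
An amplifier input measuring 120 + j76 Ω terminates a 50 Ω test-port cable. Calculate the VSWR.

VSWR ≈ 3.49

Γ = (Z_L − Z_0)/(Z_L + Z_0) = (70 + j76)/(170 + j76)
|Γ| = 103/186 = 0.555
VSWR = (1 + |Γ|)/(1 − |Γ|) = 1.55/0.445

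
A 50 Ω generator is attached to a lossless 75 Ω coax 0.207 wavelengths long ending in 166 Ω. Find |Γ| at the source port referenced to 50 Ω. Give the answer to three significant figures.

|Γ| ≈ 0.246

βl = 2π × 0.207 = 74.5°
tan(βl) = 3.61
Z_in = Z_0·(Z_L + jZ_0·tanβl)/(Z_0 + jZ_L·tanβl) = 35.9 − j16.3 Ω
Γ_s = (Z_in − Z_s)/(Z_in + Z_s) = (-14.1 − j16.3)/(85.9 − j16.3), |Γ_s| = 0.246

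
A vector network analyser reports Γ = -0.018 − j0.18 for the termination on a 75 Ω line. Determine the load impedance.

Z_L ≈ 67.9 − j25.3 Ω

Z_L = Z_0·(1 + Γ)/(1 − Γ) = 75·(0.982 − j0.18)/(1.02 + j0.18)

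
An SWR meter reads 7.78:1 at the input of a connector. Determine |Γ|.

|Γ| ≈ 0.772

|Γ| = (S − 1)/(S + 1) = (7.78 − 1)/(7.78 + 1) = 6.78/8.78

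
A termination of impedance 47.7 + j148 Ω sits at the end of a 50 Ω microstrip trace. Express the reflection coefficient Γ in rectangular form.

Γ ≈ 0.689 + j0.471

Γ = (Z_L − Z_0)/(Z_L + Z_0) = (-2.3 + j148)/(97.7 + j148)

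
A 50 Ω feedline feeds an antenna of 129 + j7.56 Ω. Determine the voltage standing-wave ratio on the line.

Γ = (Z_L − Z_0)/(Z_L + Z_0) = (79 + j7.56)/(179 + j7.56)
|Γ| = 79.4/179 = 0.443
VSWR = (1 + |Γ|)/(1 − |Γ|) = 1.44/0.557

VSWR ≈ 2.59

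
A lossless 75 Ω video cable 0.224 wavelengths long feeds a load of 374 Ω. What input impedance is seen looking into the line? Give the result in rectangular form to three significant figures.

Z_in ≈ 15.4 − j11.9 Ω

βl = 2π × 0.224 = 80.6°
tan(βl) = tan(80.6°) = 6.07
Z_in = Z_0·(Z_L + jZ_0·tanβl)/(Z_0 + jZ_L·tanβl)
     = 75·(374 + j455)/(75 + j2270)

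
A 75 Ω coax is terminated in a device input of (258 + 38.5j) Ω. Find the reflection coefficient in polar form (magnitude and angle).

Γ = (Z_L − Z_0)/(Z_L + Z_0) = (183 + j38.5)/(333 + j38.5)
|Γ| = 187/335 = 0.558

Γ ≈ 0.558 ∠ 5.29°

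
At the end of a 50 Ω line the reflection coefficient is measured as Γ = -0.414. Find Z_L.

Z_L ≈ 20.7 Ω

Z_L = Z_0·(1 + Γ)/(1 − Γ) = 50·(0.586)/(1.41)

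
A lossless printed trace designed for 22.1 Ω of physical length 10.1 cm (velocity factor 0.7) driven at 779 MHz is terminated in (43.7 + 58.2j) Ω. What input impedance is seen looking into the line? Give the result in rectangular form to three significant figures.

λ = v/f = 0.7·c / 779 MHz = 0.27 m
βl = 2π·l/λ = 2π × 0.375 = 135°
tan(βl) = tan(135°) = -1
Z_in = Z_0·(Z_L + jZ_0·tanβl)/(Z_0 + jZ_L·tanβl)
     = 22.1·(43.7 + j36)/(80.5 − j43.9)

Z_in ≈ 5.1 + j12.7 Ω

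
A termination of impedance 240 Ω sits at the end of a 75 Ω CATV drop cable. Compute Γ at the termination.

Γ = (Z_L − Z_0)/(Z_L + Z_0) = (240 − 75)/(240 + 75) = 165/315

Γ = 0.524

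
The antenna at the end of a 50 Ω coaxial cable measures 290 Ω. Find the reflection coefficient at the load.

Γ = 0.706

Γ = (Z_L − Z_0)/(Z_L + Z_0) = (290 − 50)/(290 + 50) = 240/340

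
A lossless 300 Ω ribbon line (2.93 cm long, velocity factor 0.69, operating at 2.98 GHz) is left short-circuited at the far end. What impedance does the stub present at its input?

λ = v/f = 0.69·c / 2.98 GHz = 0.0695 m
βl = 2π·l/λ = 2π × 0.422 = 152°
tan(βl) = -0.535
For a short-circuited stub, Z_in = jZ_0·tan(βl)

Z_in ≈ −j161 Ω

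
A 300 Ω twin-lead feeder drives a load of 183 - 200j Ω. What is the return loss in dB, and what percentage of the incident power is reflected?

Γ = (-117 − j200)/(483 − j200), |Γ| = 0.443
RL = −20·log₁₀(0.443) = 7.07 dB
P_refl/P_inc = |Γ|² = 0.196

RL ≈ 7.07 dB; 19.6% of incident power reflected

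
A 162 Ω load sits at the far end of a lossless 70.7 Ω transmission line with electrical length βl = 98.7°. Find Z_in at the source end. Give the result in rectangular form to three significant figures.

Z_in ≈ 31.4 + j8.72 Ω

tan(βl) = tan(98.7°) = -6.54
Z_in = Z_0·(Z_L + jZ_0·tanβl)/(Z_0 + jZ_L·tanβl)
     = 70.7·(162 − j462)/(70.7 − j1060)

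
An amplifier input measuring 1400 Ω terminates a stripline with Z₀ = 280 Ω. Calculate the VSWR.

VSWR ≈ 5

Γ = (1400 − 280)/(1400 + 280) = 0.667
VSWR = (1 + 0.667)/(1 − 0.667)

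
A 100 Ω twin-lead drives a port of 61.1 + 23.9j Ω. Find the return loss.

RL ≈ 11 dB

Γ = (-38.9 + j23.9)/(161.1 + j23.9), |Γ| = 0.28
RL = −20·log₁₀|Γ| = −20·log₁₀(0.28)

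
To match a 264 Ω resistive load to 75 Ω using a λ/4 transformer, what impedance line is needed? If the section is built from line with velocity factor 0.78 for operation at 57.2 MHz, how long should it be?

Z_qwt ≈ 141 Ω; length ≈ 1.02 m

Z_qwt = √(Z_0·R_L) = √(75 × 264) = √19800
λ = 0.78·c/f = 4.09 m, so l = λ/4 = 1.02 m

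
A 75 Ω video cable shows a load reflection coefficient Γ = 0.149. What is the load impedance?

Z_L ≈ 101 Ω

Z_L = Z_0·(1 + Γ)/(1 − Γ) = 75·(1.15)/(0.851)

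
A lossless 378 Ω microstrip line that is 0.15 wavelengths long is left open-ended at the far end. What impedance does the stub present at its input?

Z_in ≈ −j275 Ω

βl = 2π × 0.15 = 54°
tan(βl) = 1.38
For an open-ended stub, Z_in = −jZ_0·cot(βl) = −jZ_0/tan(βl)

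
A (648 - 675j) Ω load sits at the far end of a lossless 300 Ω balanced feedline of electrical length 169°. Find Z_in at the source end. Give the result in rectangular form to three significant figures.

Z_in ≈ 1360 − j285 Ω

tan(βl) = tan(169°) = -0.194
Z_in = Z_0·(Z_L + jZ_0·tanβl)/(Z_0 + jZ_L·tanβl)
     = 300·(648 − j733)/(169 − j126)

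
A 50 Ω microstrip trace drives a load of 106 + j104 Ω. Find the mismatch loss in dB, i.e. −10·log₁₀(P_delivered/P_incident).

Γ = (56 + j104)/(156 + j104), |Γ| = 0.63
|Γ|² = 0.397, so P_del/P_inc = 1 − |Γ|² = 0.603
ML = −10·log₁₀(1 − |Γ|²)

mismatch loss ≈ 2.2 dB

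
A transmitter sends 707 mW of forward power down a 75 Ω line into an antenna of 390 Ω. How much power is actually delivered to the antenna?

P_delivered ≈ 383 mW

Γ = (390 − 75)/(390 + 75) = 0.677
|Γ|² = 0.459
P_refl = |Γ|²·P_inc = 324 mW, P_del = (1 − |Γ|²)·P_inc = 383 mW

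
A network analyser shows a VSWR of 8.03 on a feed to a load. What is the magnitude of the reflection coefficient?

|Γ| ≈ 0.779

|Γ| = (S − 1)/(S + 1) = (8.03 − 1)/(8.03 + 1) = 7.03/9.03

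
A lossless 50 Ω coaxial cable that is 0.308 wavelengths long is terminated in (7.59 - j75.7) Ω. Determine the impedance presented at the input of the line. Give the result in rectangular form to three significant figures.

Z_in ≈ 6.66 + j68.8 Ω

βl = 2π × 0.308 = 111°
tan(βl) = tan(111°) = -2.62
Z_in = Z_0·(Z_L + jZ_0·tanβl)/(Z_0 + jZ_L·tanβl)
     = 50·(7.59 − j207)/(-148 − j19.9)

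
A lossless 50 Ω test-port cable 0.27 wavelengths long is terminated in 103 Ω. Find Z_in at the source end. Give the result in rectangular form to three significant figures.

Z_in ≈ 24.6 + j4.81 Ω

βl = 2π × 0.27 = 97.2°
tan(βl) = tan(97.2°) = -7.92
Z_in = Z_0·(Z_L + jZ_0·tanβl)/(Z_0 + jZ_L·tanβl)
     = 50·(103 − j396)/(50 − j815)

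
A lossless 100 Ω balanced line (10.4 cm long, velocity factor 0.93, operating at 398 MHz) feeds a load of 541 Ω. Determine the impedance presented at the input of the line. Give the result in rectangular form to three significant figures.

λ = v/f = 0.93·c / 398 MHz = 0.701 m
βl = 2π·l/λ = 2π × 0.148 = 53.4°
tan(βl) = tan(53.4°) = 1.35
Z_in = Z_0·(Z_L + jZ_0·tanβl)/(Z_0 + jZ_L·tanβl)
     = 100·(541 + j135)/(100 + j729)

Z_in ≈ 28.1 − j70.4 Ω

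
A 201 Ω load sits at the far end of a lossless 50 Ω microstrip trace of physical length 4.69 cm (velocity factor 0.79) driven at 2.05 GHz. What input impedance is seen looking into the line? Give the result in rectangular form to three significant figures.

λ = v/f = 0.79·c / 2.05 GHz = 0.116 m
βl = 2π·l/λ = 2π × 0.406 = 146°
tan(βl) = tan(146°) = -0.673
Z_in = Z_0·(Z_L + jZ_0·tanβl)/(Z_0 + jZ_L·tanβl)
     = 50·(201 − j33.7)/(50 − j135)

Z_in ≈ 35.1 + j61.3 Ω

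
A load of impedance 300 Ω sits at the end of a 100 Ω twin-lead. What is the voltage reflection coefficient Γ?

Γ = 0.5

Γ = (Z_L − Z_0)/(Z_L + Z_0) = (300 − 100)/(300 + 100) = 200/400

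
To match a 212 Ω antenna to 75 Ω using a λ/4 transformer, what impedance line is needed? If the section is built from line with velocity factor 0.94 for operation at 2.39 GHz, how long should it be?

Z_qwt = √(Z_0·R_L) = √(75 × 212) = √15900
λ = 0.94·c/f = 0.118 m, so l = λ/4 = 0.0295 m

Z_qwt ≈ 126 Ω; length ≈ 2.95 cm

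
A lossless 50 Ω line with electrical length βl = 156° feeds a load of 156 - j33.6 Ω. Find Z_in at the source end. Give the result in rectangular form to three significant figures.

Z_in ≈ 77.2 + j73.3 Ω

tan(βl) = tan(156°) = -0.445
Z_in = Z_0·(Z_L + jZ_0·tanβl)/(Z_0 + jZ_L·tanβl)
     = 50·(156 − j55.9)/(35 − j69.5)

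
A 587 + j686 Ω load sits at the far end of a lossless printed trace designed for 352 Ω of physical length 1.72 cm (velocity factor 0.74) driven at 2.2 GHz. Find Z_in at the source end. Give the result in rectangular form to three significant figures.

Z_in ≈ 160 − j327 Ω

λ = v/f = 0.74·c / 2.2 GHz = 0.101 m
βl = 2π·l/λ = 2π × 0.17 = 61.4°
tan(βl) = tan(61.4°) = 1.83
Z_in = Z_0·(Z_L + jZ_0·tanβl)/(Z_0 + jZ_L·tanβl)
     = 352·(587 + j1330)/(-904 + j1070)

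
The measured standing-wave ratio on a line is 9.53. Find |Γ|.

|Γ| ≈ 0.81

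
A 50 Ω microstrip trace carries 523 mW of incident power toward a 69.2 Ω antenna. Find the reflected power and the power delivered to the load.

P_reflected ≈ 13.6 mW; P_delivered ≈ 509 mW

Γ = (69.2 − 50)/(69.2 + 50) = 0.161
|Γ|² = 0.0259
P_refl = |Γ|²·P_inc = 13.6 mW, P_del = (1 − |Γ|²)·P_inc = 509 mW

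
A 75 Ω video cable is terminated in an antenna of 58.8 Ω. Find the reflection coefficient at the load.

Γ = -0.121

Γ = (Z_L − Z_0)/(Z_L + Z_0) = (58.8 − 75)/(58.8 + 75) = -16.2/133.8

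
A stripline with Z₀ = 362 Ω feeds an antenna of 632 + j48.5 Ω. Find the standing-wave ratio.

Γ = (Z_L − Z_0)/(Z_L + Z_0) = (270 + j48.5)/(994 + j48.5)
|Γ| = 274/995 = 0.276
VSWR = (1 + |Γ|)/(1 − |Γ|) = 1.28/0.724

VSWR ≈ 1.76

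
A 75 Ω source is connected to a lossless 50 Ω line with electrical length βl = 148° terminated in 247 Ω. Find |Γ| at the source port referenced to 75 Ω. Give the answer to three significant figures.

|Γ| ≈ 0.635

tan(βl) = -0.625
Z_in = Z_0·(Z_L + jZ_0·tanβl)/(Z_0 + jZ_L·tanβl) = 32.6 + j69.4 Ω
Γ_s = (Z_in − Z_s)/(Z_in + Z_s) = (-42.4 + j69.4)/(108 + j69.4), |Γ_s| = 0.635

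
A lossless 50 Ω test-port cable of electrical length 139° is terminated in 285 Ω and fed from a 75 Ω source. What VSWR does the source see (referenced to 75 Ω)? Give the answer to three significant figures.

VSWR ≈ 5.87

tan(βl) = -0.869
Z_in = Z_0·(Z_L + jZ_0·tanβl)/(Z_0 + jZ_L·tanβl) = 19.6 + j53.6 Ω
Γ_s = (Z_in − Z_s)/(Z_in + Z_s) = (-55.4 + j53.6)/(94.6 + j53.6), |Γ_s| = 0.709
VSWR = (1 + |Γ_s|)/(1 − |Γ_s|)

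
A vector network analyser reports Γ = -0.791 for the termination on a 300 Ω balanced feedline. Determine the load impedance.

Z_L ≈ 35 Ω

Z_L = Z_0·(1 + Γ)/(1 − Γ) = 300·(0.209)/(1.79)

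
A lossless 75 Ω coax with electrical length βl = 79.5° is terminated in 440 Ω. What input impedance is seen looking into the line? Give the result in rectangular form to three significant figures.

Z_in ≈ 13.2 − j13.5 Ω

tan(βl) = tan(79.5°) = 5.4
Z_in = Z_0·(Z_L + jZ_0·tanβl)/(Z_0 + jZ_L·tanβl)
     = 75·(440 + j405)/(75 + j2370)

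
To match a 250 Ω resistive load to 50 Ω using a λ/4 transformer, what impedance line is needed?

Z_qwt = √(Z_0·R_L) = √(50 × 250) = √12500

Z_qwt ≈ 112 Ω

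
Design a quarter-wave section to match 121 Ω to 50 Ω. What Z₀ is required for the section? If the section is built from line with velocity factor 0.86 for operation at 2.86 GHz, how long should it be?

Z_qwt ≈ 77.8 Ω; length ≈ 2.26 cm

Z_qwt = √(Z_0·R_L) = √(50 × 121) = √6050
λ = 0.86·c/f = 0.0902 m, so l = λ/4 = 0.0226 m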